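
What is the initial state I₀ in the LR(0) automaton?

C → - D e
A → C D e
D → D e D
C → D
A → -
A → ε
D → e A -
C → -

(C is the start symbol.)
First, augment the grammar with C' → C
I₀ = CLOSURE({ [C' → . C] }):
  [C' → . C] has the dot before C: add [C → . - D e], [C → . D], [C → . -]
  [C → . D] has the dot before D: add [D → . D e D], [D → . e A -]
No further items can be added.

I₀ = { [C → . - D e], [C → . -], [C → . D], [C' → . C], [D → . D e D], [D → . e A -] }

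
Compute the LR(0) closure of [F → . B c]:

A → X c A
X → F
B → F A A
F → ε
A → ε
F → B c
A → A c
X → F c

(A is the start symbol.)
To compute CLOSURE, for each item [A → α.Bβ] where B is a non-terminal, add [B → .γ] for all productions B → γ; repeat for the newly added items until nothing changes.

Start with: [F → . B c]
  [F → . B c] has the dot before B: add [B → . F A A]
  [B → . F A A] has the dot before F: add [F → .]
No further items can be added.

CLOSURE = { [B → . F A A], [F → . B c], [F → .] }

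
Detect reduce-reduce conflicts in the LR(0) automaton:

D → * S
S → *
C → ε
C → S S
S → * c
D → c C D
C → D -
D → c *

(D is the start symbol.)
Yes — I4: [D → c * .] vs [S → * .]

A reduce-reduce conflict occurs when an LR(0) state has two complete items [A → α .] and [B → β .] — both call for a reduction, and with no lookahead the parser cannot choose between them.

Augment with D' → D and build the canonical LR(0) collection (I0 = CLOSURE({[D' → . D]}), then GOTO on every symbol after a dot until no new states appear). It has 14 states:
  I0: { [D → . * S], [D → . c *], [D → . c C D], [D' → . D] }  — shift
  I1: { [D → * . S], [S → . * c], [S → . *] }  — shift
  I2: { [D' → D .] }  — accept
  I3: { [C → . D -], [C → . S S], [C → .], [D → . * S], [D → . c *], [D → . c C D], [D → c . *], [D → c . C D], [S → . * c], [S → . *] }  — shift, reduce
  I4: { [D → * . S], [D → c * .], [S → * . c], [S → * .], [S → . * c], [S → . *] }  — shift, 2 reduces
  I5: { [D → . * S], [D → . c *], [D → . c C D], [D → c C . D] }  — shift
  I6: { [C → D . -] }  — shift
  I7: { [C → S . S], [S → . * c], [S → . *] }  — shift
  I8: { [S → * . c], [S → * .] }  — shift, reduce
  I9: { [C → S S .] }  — reduce
  I10: { [S → * c .] }  — reduce
  I11: { [C → D - .] }  — reduce
  I12: { [D → c C D .] }  — reduce
  I13: { [D → * S .] }  — reduce

I4 contains complete items [D → c * .], [S → * .] — reduce-reduce conflict.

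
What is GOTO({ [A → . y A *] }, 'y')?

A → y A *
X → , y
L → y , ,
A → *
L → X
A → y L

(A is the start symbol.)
GOTO(I, 'y') = CLOSURE({ [A → αX.β] : [A → α.Xβ] ∈ I, X = 'y' })

Items with dot before 'y', with the dot advanced:
  [A → . y A *] → [A → y . A *]
Closure of the advanced items:
  [A → y . A *] has the dot before A: add [A → . y A *], [A → . *], [A → . y L]

GOTO = { [A → . *], [A → . y A *], [A → . y L], [A → y . A *] }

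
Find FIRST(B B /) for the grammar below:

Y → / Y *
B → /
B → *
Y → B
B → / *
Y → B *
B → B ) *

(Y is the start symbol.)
FIRST sets of the non-terminals involved (from the grammar, by fixed-point iteration):
  FIRST(B) = { '*', '/' }

To compute FIRST(B B /), process the symbols left to right:
Symbol B is a non-terminal. Add FIRST(B) \ {ε} = { '*', '/' }
B is not nullable (ε ∉ FIRST(B)), so stop here.
FIRST(B B /) = { '*', '/' }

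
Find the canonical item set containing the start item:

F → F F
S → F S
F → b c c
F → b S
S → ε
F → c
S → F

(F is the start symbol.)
First, augment the grammar with F' → F
I₀ = CLOSURE({ [F' → . F] }):
  [F' → . F] has the dot before F: add [F → . F F], [F → . b c c], [F → . b S], [F → . c]
No further items can be added.

I₀ = { [F → . F F], [F → . b S], [F → . b c c], [F → . c], [F' → . F] }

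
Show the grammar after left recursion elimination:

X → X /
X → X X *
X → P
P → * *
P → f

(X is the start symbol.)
X → P X'
X' → / X'
X' → X * X'
X' → ε
P → * *
P → f

X is directly left-recursive. The standard transformation for
  A → A α₁ | ... | A α_m | β₁ | ... | β_n
is
  A  → β₁ A' | ... | β_n A'
  A' → α₁ A' | ... | α_m A' | ε

X → P becomes X → P X'
X → X / becomes X' → / X'
X → X X * becomes X' → X * X'
Add X' → ε

Productions for other non-terminals are unchanged:
  P → * *
  P → f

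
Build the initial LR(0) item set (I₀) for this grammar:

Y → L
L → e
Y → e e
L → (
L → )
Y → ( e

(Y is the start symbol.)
{ [L → . (], [L → . )], [L → . e], [Y → . ( e], [Y → . L], [Y → . e e], [Y' → . Y] }

First, augment the grammar with Y' → Y
I₀ = CLOSURE({ [Y' → . Y] }):
  [Y' → . Y] has the dot before Y: add [Y → . L], [Y → . e e], [Y → . ( e]
  [Y → . L] has the dot before L: add [L → . e], [L → . (], [L → . )]
No further items can be added.

I₀ = { [L → . (], [L → . )], [L → . e], [Y → . ( e], [Y → . L], [Y → . e e], [Y' → . Y] }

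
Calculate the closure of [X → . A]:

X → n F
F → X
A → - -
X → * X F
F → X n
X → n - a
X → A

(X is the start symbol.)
{ [A → . - -], [X → . A] }

To compute CLOSURE, for each item [A → α.Bβ] where B is a non-terminal, add [B → .γ] for all productions B → γ; repeat for the newly added items until nothing changes.

Start with: [X → . A]
  [X → . A] has the dot before A: add [A → . - -]
No further items can be added.

CLOSURE = { [A → . - -], [X → . A] }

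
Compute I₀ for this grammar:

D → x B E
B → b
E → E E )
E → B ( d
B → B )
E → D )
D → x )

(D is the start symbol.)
First, augment the grammar with D' → D
I₀ = CLOSURE({ [D' → . D] }):
  [D' → . D] has the dot before D: add [D → . x B E], [D → . x )]
No further items can be added.

I₀ = { [D → . x )], [D → . x B E], [D' → . D] }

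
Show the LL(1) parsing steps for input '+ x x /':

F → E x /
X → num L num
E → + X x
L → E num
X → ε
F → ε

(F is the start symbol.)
LL(1) parsing maintains a stack (initially the start symbol over $) and the input. At each step: if the stack top is a terminal, match it against the current input token; if it is a non-terminal N, replace it with the RHS of M[N, lookahead] (the unique production whose predict set contains the lookahead).

Stack is shown with the top on the left.

Stack        Input      Action
------------------------------
F $          + x x / $  output F → E x /
E x / $      + x x / $  output E → + X x
+ X x x / $  + x x / $  match '+'
X x x / $    x x / $    output X → ε
x x / $      x x / $    match 'x'
x / $        x / $      match 'x'
/ $          / $        match '/'
$            $          accept

The string is accepted.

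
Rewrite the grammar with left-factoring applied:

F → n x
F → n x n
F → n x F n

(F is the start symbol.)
Left-factoring transforms A → αβ₁ | αβ₂ into A → αA' and A' → β₁ | β₂
(α is the longest common prefix among the alternatives). Repeat until
no nonterminal has two alternatives with a common prefix.

Round 1: F has alternatives sharing prefix 'n x'. Introduce F': F → n x F'
  Add: F' → ε
  Add: F' → n
  Add: F' → F n

No remaining common prefixes — done.

Resulting grammar:
F → n x F'
F' → ε
F' → n
F' → F n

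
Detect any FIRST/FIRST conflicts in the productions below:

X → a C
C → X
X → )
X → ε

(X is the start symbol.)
No FIRST/FIRST conflicts.

A FIRST/FIRST conflict occurs when two productions N → α and N → β for the same non-terminal have FIRST(α) ∩ FIRST(β) ≠ ∅ (with ε ∈ FIRST of a nullable right-hand side, so two nullable alternatives also conflict).

Productions for X:
  X → a C: FIRST = { 'a' }
  X → ): FIRST = { ')' }
  X → ε: FIRST = { ε }
C has only one production, so no FIRST/FIRST conflict is possible there.

All alternatives of each non-terminal have pairwise disjoint FIRST sets.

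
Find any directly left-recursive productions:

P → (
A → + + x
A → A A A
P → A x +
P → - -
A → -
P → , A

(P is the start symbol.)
P → (: starts with '('
A → + + x: starts with '+'
A → A A A: LEFT RECURSIVE (starts with A)
P → A x +: starts with A
P → - -: starts with '-'
A → -: starts with '-'
P → , A: starts with ','

The grammar has direct left recursion on: A.

Answer: Yes, A is left-recursive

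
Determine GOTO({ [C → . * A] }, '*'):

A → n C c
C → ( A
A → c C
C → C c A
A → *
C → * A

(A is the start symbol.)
GOTO(I, '*') = CLOSURE({ [A → αX.β] : [A → α.Xβ] ∈ I, X = '*' })

Items with dot before '*', with the dot advanced:
  [C → . * A] → [C → * . A]
Closure of the advanced items:
  [C → * . A] has the dot before A: add [A → . n C c], [A → . c C], [A → . *]

GOTO = { [A → . *], [A → . c C], [A → . n C c], [C → * . A] }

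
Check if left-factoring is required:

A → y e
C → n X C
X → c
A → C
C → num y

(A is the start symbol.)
Left-factoring is needed when two productions for the same non-terminal
share a common prefix on the right-hand side.

Productions for A:
  A → y e
  A → C
Productions for C:
  C → n X C
  C → num y

No common prefixes found.

Answer: No, left-factoring is not needed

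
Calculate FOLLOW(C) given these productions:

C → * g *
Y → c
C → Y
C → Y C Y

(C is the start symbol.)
{ $, 'c' }

To compute FOLLOW(C), find every occurrence of C on a right-hand side N → α C β: add FIRST(β) \ {ε}, and if β is empty or nullable also add FOLLOW(N). Iterate to a fixed point.

C is the start symbol, so $ ∈ FOLLOW(C).
In C → Y C Y: C is followed by Y, add FIRST(Y) \ {ε} = { 'c' }

Taking the union: FOLLOW(C) = { $, 'c' }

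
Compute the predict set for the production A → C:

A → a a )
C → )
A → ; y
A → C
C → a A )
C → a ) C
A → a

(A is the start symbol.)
PREDICT(A → C) = (FIRST(RHS) \ {ε}) ∪ (FOLLOW(A) if ε ∈ FIRST(RHS), i.e. RHS ⇒* ε)
FIRST(C) = { ')', 'a' }
FIRST(C) = { ')', 'a' }
ε ∉ FIRST(C), so FOLLOW(A) is not added.
PREDICT(A → C) = { ')', 'a' }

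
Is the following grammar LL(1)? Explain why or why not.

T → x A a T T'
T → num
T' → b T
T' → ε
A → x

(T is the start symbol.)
A grammar is LL(1) if for each non-terminal N with multiple productions, the predict sets of those productions are pairwise disjoint, where PREDICT(N → α) = (FIRST(α) \ {ε}) ∪ (FOLLOW(N) if α ⇒* ε).

Relevant sets:
  FOLLOW(T') = { $, 'b' }

For T:
  PREDICT(T → x A a T T') = { 'x' }
  PREDICT(T → num) = { 'num' }
For T':
  PREDICT(T' → b T) = { 'b' }
  PREDICT(T' → ε) = { $, 'b' }
A has a single production, so nothing to check there.

Conflict found: Predict set conflict for T': { 'b' }
The grammar is NOT LL(1).

Answer: No. Predict set conflict for T': { 'b' }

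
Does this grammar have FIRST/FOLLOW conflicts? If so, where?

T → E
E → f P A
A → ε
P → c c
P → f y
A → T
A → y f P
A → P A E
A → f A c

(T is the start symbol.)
Yes. A → T with FOLLOW(A) on { 'f' }; A → P A E with FOLLOW(A) on { 'c', 'f' }; A → f A c with FOLLOW(A) on { 'f' }

A FIRST/FOLLOW conflict occurs when a non-terminal N has a nullable alternative N → β (β ⇒* ε) and another alternative N → α with FIRST(α) ∩ FOLLOW(N) ≠ ∅: on such a lookahead the parser cannot decide between expanding α and letting N vanish via β.

Nullable non-terminals: A.
FIRST sets used below: FIRST(T) = { 'f' }, FIRST(P) = { 'c', 'f' }

A: nullable alternative(s) A → ε; FOLLOW(A) = { $, 'c', 'f' }
  A → ε: FIRST \ {ε} = { } — this is the only nullable alternative, skip
  A → T: FIRST \ {ε} = { 'f' } — overlaps FOLLOW(A) on { 'f' }: CONFLICT
  A → y f P: FIRST \ {ε} = { 'y' } — disjoint from FOLLOW(A)
  A → P A E: FIRST \ {ε} = { 'c', 'f' } — overlaps FOLLOW(A) on { 'c', 'f' }: CONFLICT
  A → f A c: FIRST \ {ε} = { 'f' } — overlaps FOLLOW(A) on { 'f' }: CONFLICT

E, P, T have no nullable alternative, so no FIRST/FOLLOW check is needed there.

So the grammar has 3 FIRST/FOLLOW conflicts (marked CONFLICT above).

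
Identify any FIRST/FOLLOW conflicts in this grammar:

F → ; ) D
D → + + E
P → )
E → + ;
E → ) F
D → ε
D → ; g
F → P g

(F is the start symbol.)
No FIRST/FOLLOW conflicts.

A FIRST/FOLLOW conflict occurs when a non-terminal N has a nullable alternative N → β (β ⇒* ε) and another alternative N → α with FIRST(α) ∩ FOLLOW(N) ≠ ∅: on such a lookahead the parser cannot decide between expanding α and letting N vanish via β.

Nullable non-terminals: D.

D: nullable alternative(s) D → ε; FOLLOW(D) = { $ }
  D → + + E: FIRST \ {ε} = { '+' } — disjoint from FOLLOW(D)
  D → ε: FIRST \ {ε} = { } — this is the only nullable alternative, skip
  D → ; g: FIRST \ {ε} = { ';' } — disjoint from FOLLOW(D)

E, F, P have no nullable alternative, so no FIRST/FOLLOW check is needed there.

No FIRST/FOLLOW conflicts found.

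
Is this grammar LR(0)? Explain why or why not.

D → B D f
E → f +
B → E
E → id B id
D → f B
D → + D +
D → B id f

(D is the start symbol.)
No. Shift-reduce conflict between [D → B id f .] and [E → f . +]

Augment with D' → D and build the canonical LR(0) collection (I0 = CLOSURE({[D' → . D]}), then GOTO on every symbol after a dot until no new states appear). It has 18 states:
  I0: { [B → . E], [D → . + D +], [D → . B D f], [D → . B id f], [D → . f B], [D' → . D], [E → . f +], [E → . id B id] }  — shift
  I1: { [B → . E], [D → + . D +], [D → . + D +], [D → . B D f], [D → . B id f], [D → . f B], [E → . f +], [E → . id B id] }  — shift
  I2: { [B → . E], [D → . + D +], [D → . B D f], [D → . B id f], [D → . f B], [D → B . D f], [D → B . id f], [E → . f +], [E → . id B id] }  — shift
  I3: { [D' → D .] }  — accept
  I4: { [B → E .] }  — reduce
  I5: { [B → . E], [D → f . B], [E → . f +], [E → . id B id], [E → f . +] }  — shift
  I6: { [B → . E], [E → . f +], [E → . id B id], [E → id . B id] }  — shift
  I7: { [E → id B . id] }  — shift
  I8: { [E → f . +] }  — shift
  I9: { [E → f + .] }  — reduce
  I10: { [E → id B id .] }  — reduce
  I11: { [D → f B .] }  — reduce
  I12: { [D → B D . f] }  — shift
  I13: { [B → . E], [D → B id . f], [E → . f +], [E → . id B id], [E → id . B id] }  — shift
  I14: { [D → B id f .], [E → f . +] }  — shift, reduce
  I15: { [D → B D f .] }  — reduce
  I16: { [D → + D . +] }  — shift
  I17: { [D → + D + .] }  — reduce

Conflict in state I14:
  Shift-reduce conflict between [D → B id f .] and [E → f . +]
So the grammar is NOT LR(0).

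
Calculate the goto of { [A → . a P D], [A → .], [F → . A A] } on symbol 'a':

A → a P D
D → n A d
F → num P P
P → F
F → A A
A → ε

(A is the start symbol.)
{ [A → . a P D], [A → .], [A → a . P D], [F → . A A], [F → . num P P], [P → . F] }

GOTO(I, 'a') = CLOSURE({ [A → αX.β] : [A → α.Xβ] ∈ I, X = 'a' })

Items with dot before 'a', with the dot advanced:
  [A → . a P D] → [A → a . P D]
Closure of the advanced items:
  [A → a . P D] has the dot before P: add [P → . F]
  [P → . F] has the dot before F: add [F → . num P P], [F → . A A]
  [F → . A A] has the dot before A: add [A → . a P D], [A → .]

GOTO = { [A → . a P D], [A → .], [A → a . P D], [F → . A A], [F → . num P P], [P → . F] }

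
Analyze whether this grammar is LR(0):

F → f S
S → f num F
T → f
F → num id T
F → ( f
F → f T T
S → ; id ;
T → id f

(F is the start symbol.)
Augment with F' → F and build the canonical LR(0) collection (I0 = CLOSURE({[F' → . F]}), then GOTO on every symbol after a dot until no new states appear). It has 20 states:
  I0: { [F → . ( f], [F → . f S], [F → . f T T], [F → . num id T], [F' → . F] }  — shift
  I1: { [F → ( . f] }  — shift
  I2: { [F' → F .] }  — accept
  I3: { [F → f . S], [F → f . T T], [S → . ; id ;], [S → . f num F], [T → . f], [T → . id f] }  — shift
  I4: { [F → num . id T] }  — shift
  I5: { [F → num id . T], [T → . f], [T → . id f] }  — shift
  I6: { [F → num id T .] }  — reduce
  I7: { [T → f .] }  — reduce
  I8: { [T → id . f] }  — shift
  I9: { [T → id f .] }  — reduce
  I10: { [S → ; . id ;] }  — shift
  I11: { [F → f S .] }  — reduce
  I12: { [F → f T . T], [T → . f], [T → . id f] }  — shift
  I13: { [S → f . num F], [T → f .] }  — shift, reduce
  I14: { [F → . ( f], [F → . f S], [F → . f T T], [F → . num id T], [S → f num . F] }  — shift
  I15: { [S → f num F .] }  — reduce
  I16: { [F → f T T .] }  — reduce
  I17: { [S → ; id . ;] }  — shift
  I18: { [S → ; id ; .] }  — reduce
  I19: { [F → ( f .] }  — reduce

Conflict in state I13:
  Shift-reduce conflict between [T → f .] and [S → f . num F]
So the grammar is NOT LR(0).

Answer: No. Shift-reduce conflict between [T → f .] and [S → f . num F]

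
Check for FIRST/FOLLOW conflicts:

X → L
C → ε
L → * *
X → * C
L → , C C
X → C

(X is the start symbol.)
Nullable non-terminals: C, X.
FIRST sets used below: FIRST(L) = { '*', ',' }, FIRST(C) = { ε }
C has a nullable alternative but only one production, so nothing to check.

X: nullable alternative(s) X → C; FOLLOW(X) = { $ }
  X → L: FIRST \ {ε} = { '*', ',' } — disjoint from FOLLOW(X)
  X → * C: FIRST \ {ε} = { '*' } — disjoint from FOLLOW(X)
  X → C: FIRST \ {ε} = { } — this is the only nullable alternative, skip

L has no nullable alternative, so no FIRST/FOLLOW check is needed there.

No FIRST/FOLLOW conflicts found.

Answer: No FIRST/FOLLOW conflicts.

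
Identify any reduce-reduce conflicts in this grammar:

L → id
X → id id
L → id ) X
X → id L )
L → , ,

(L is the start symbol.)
Yes — I8: [L → id .] vs [X → id id .]

A reduce-reduce conflict occurs when an LR(0) state has two complete items [A → α .] and [B → β .] — both call for a reduction, and with no lookahead the parser cannot choose between them.

Augment with L' → L and build the canonical LR(0) collection (I0 = CLOSURE({[L' → . L]}), then GOTO on every symbol after a dot until no new states appear). It has 11 states:
  I0: { [L → . , ,], [L → . id ) X], [L → . id], [L' → . L] }  — shift
  I1: { [L → , . ,] }  — shift
  I2: { [L' → L .] }  — accept
  I3: { [L → id . ) X], [L → id .] }  — shift, reduce
  I4: { [L → id ) . X], [X → . id L )], [X → . id id] }  — shift
  I5: { [L → id ) X .] }  — reduce
  I6: { [L → . , ,], [L → . id ) X], [L → . id], [X → id . L )], [X → id . id] }  — shift
  I7: { [X → id L . )] }  — shift
  I8: { [L → id . ) X], [L → id .], [X → id id .] }  — shift, 2 reduces
  I9: { [X → id L ) .] }  — reduce
  I10: { [L → , , .] }  — reduce

I8 contains complete items [L → id .], [X → id id .] — reduce-reduce conflict.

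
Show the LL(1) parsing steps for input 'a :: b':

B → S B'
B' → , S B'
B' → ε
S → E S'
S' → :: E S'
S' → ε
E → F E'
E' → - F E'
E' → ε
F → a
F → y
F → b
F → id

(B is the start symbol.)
LL(1) parsing maintains a stack (initially the start symbol over $) and the input. At each step: if the stack top is a terminal, match it against the current input token; if it is a non-terminal N, replace it with the RHS of M[N, lookahead] (the unique production whose predict set contains the lookahead).

Stack is shown with the top on the left.

Stack         Input     Action
------------------------------
B $           a :: b $  output B → S B'
S B' $        a :: b $  output S → E S'
E S' B' $     a :: b $  output E → F E'
F E' S' B' $  a :: b $  output F → a
a E' S' B' $  a :: b $  match 'a'
E' S' B' $    :: b $    output E' → ε
S' B' $       :: b $    output S' → :: E S'
:: E S' B' $  :: b $    match '::'
E S' B' $     b $       output E → F E'
F E' S' B' $  b $       output F → b
b E' S' B' $  b $       match 'b'
E' S' B' $    $         output E' → ε
S' B' $       $         output S' → ε
B' $          $         output B' → ε
$             $         accept

The string is accepted.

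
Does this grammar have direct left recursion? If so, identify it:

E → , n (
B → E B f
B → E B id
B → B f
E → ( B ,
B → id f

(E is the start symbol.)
Yes, B is left-recursive

E → , n (: starts with ','
B → E B f: starts with E
B → E B id: starts with E
B → B f: LEFT RECURSIVE (starts with B)
E → ( B ,: starts with '('
B → id f: starts with id

The grammar has direct left recursion on: B.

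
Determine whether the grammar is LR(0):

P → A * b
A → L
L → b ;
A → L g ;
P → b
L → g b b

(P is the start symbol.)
No. Shift-reduce conflict between [A → L .] and [A → L . g ;]

A grammar is LR(0) if no state in the canonical LR(0) collection has:
  - both a shift item (dot before a terminal) and a complete item (shift-reduce conflict), or
  - two or more complete items (reduce-reduce conflict; the accept item [P' → P .] counts as a complete item here).

Augment with P' → P and build the canonical LR(0) collection (I0 = CLOSURE({[P' → . P]}), then GOTO on every symbol after a dot until no new states appear). It has 13 states:
  I0: { [A → . L g ;], [A → . L], [L → . b ;], [L → . g b b], [P → . A * b], [P → . b], [P' → . P] }  — shift
  I1: { [P → A . * b] }  — shift
  I2: { [A → L . g ;], [A → L .] }  — shift, reduce
  I3: { [P' → P .] }  — accept
  I4: { [L → b . ;], [P → b .] }  — shift, reduce
  I5: { [L → g . b b] }  — shift
  I6: { [L → g b . b] }  — shift
  I7: { [L → g b b .] }  — reduce
  I8: { [L → b ; .] }  — reduce
  I9: { [A → L g . ;] }  — shift
  I10: { [A → L g ; .] }  — reduce
  I11: { [P → A * . b] }  — shift
  I12: { [P → A * b .] }  — reduce

Conflict in state I2:
  Shift-reduce conflict between [A → L .] and [A → L . g ;]
So the grammar is NOT LR(0).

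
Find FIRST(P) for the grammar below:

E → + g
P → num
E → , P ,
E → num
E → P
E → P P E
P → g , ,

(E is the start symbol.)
{ 'g', 'num' }

From P → num:
  - num is a terminal: add 'num' and stop
From P → g , ,:
  - g is a terminal: add 'g' and stop

Collecting: FIRST(P) = { 'g', 'num' }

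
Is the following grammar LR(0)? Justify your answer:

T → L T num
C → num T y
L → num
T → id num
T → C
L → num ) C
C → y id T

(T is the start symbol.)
No. Shift-reduce conflict between [L → num .] and [C → . num T y]

A grammar is LR(0) if no state in the canonical LR(0) collection has:
  - both a shift item (dot before a terminal) and a complete item (shift-reduce conflict), or
  - two or more complete items (reduce-reduce conflict; the accept item [T' → T .] counts as a complete item here).

Augment with T' → T and build the canonical LR(0) collection (I0 = CLOSURE({[T' → . T]}), then GOTO on every symbol after a dot until no new states appear). It has 17 states:
  I0: { [C → . num T y], [C → . y id T], [L → . num ) C], [L → . num], [T → . C], [T → . L T num], [T → . id num], [T' → . T] }  — shift
  I1: { [T → C .] }  — reduce
  I2: { [C → . num T y], [C → . y id T], [L → . num ) C], [L → . num], [T → . C], [T → . L T num], [T → . id num], [T → L . T num] }  — shift
  I3: { [T' → T .] }  — accept
  I4: { [T → id . num] }  — shift
  I5: { [C → . num T y], [C → . y id T], [C → num . T y], [L → . num ) C], [L → . num], [L → num . ) C], [L → num .], [T → . C], [T → . L T num], [T → . id num] }  — shift, reduce
  I6: { [C → y . id T] }  — shift
  I7: { [C → . num T y], [C → . y id T], [C → y id . T], [L → . num ) C], [L → . num], [T → . C], [T → . L T num], [T → . id num] }  — shift
  I8: { [C → y id T .] }  — reduce
  I9: { [C → . num T y], [C → . y id T], [L → num ) . C] }  — shift
  I10: { [C → num T . y] }  — shift
  I11: { [C → num T y .] }  — reduce
  I12: { [L → num ) C .] }  — reduce
  I13: { [C → . num T y], [C → . y id T], [C → num . T y], [L → . num ) C], [L → . num], [T → . C], [T → . L T num], [T → . id num] }  — shift
  I14: { [T → id num .] }  — reduce
  I15: { [T → L T . num] }  — shift
  I16: { [T → L T num .] }  — reduce

Conflict in state I5:
  Shift-reduce conflict between [L → num .] and [C → . num T y]
So the grammar is NOT LR(0).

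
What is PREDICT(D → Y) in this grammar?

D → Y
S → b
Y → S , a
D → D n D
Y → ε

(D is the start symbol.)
{ $, 'b', 'n' }

PREDICT(D → Y) = (FIRST(RHS) \ {ε}) ∪ (FOLLOW(D) if ε ∈ FIRST(RHS), i.e. RHS ⇒* ε)
FIRST(Y) = { 'b', ε }
FIRST(Y) = { 'b', ε }
ε ∈ FIRST(Y) (the right-hand side is nullable), so add FOLLOW(D) = { $, 'n' }
PREDICT(D → Y) = { $, 'b', 'n' }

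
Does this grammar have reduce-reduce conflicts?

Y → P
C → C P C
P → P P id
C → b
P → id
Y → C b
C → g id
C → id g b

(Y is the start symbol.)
A reduce-reduce conflict occurs when an LR(0) state has two complete items [A → α .] and [B → β .] — both call for a reduction, and with no lookahead the parser cannot choose between them.

Augment with Y' → Y and build the canonical LR(0) collection (I0 = CLOSURE({[Y' → . Y]}), then GOTO on every symbol after a dot until no new states appear). It has 16 states:
  I0: { [C → . C P C], [C → . b], [C → . g id], [C → . id g b], [P → . P P id], [P → . id], [Y → . C b], [Y → . P], [Y' → . Y] }  — shift
  I1: { [C → C . P C], [P → . P P id], [P → . id], [Y → C . b] }  — shift
  I2: { [P → . P P id], [P → . id], [P → P . P id], [Y → P .] }  — shift, reduce
  I3: { [Y' → Y .] }  — accept
  I4: { [C → b .] }  — reduce
  I5: { [C → g . id] }  — shift
  I6: { [C → id . g b], [P → id .] }  — shift, reduce
  I7: { [C → id g . b] }  — shift
  I8: { [C → id g b .] }  — reduce
  I9: { [C → g id .] }  — reduce
  I10: { [P → . P P id], [P → . id], [P → P . P id], [P → P P . id] }  — shift
  I11: { [P → id .] }  — reduce
  I12: { [P → P P id .], [P → id .] }  — 2 reduces
  I13: { [C → . C P C], [C → . b], [C → . g id], [C → . id g b], [C → C P . C], [P → . P P id], [P → . id], [P → P . P id] }  — shift
  I14: { [Y → C b .] }  — reduce
  I15: { [C → C . P C], [C → C P C .], [P → . P P id], [P → . id] }  — shift, reduce

I12 contains complete items [P → P P id .], [P → id .] — reduce-reduce conflict.

Answer: Yes — I12: [P → P P id .] vs [P → id .]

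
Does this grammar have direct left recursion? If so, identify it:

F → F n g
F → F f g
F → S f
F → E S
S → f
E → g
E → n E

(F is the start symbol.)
Direct left recursion occurs when N → N α for some non-terminal N (the right-hand side begins with the left-hand side itself).

F → F n g: LEFT RECURSIVE (starts with F)
F → F f g: LEFT RECURSIVE (starts with F)
F → S f: starts with S
F → E S: starts with E
S → f: starts with f
E → g: starts with g
E → n E: starts with n

The grammar has direct left recursion on: F.

Answer: Yes, F is left-recursive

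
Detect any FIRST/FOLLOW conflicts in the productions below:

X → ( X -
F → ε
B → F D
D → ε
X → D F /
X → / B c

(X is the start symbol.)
A FIRST/FOLLOW conflict occurs when a non-terminal N has a nullable alternative N → β (β ⇒* ε) and another alternative N → α with FIRST(α) ∩ FOLLOW(N) ≠ ∅: on such a lookahead the parser cannot decide between expanding α and letting N vanish via β.

Nullable non-terminals: B, D, F.
B has a nullable alternative but only one production, so nothing to check.
D has a nullable alternative but only one production, so nothing to check.
F has a nullable alternative but only one production, so nothing to check.

X has no nullable alternative, so no FIRST/FOLLOW check is needed there.

No FIRST/FOLLOW conflicts found.

Answer: No FIRST/FOLLOW conflicts.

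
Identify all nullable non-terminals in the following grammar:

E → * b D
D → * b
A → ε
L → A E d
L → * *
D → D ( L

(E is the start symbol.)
{ 'A' }

ε-productions: A → ε
So A is immediately nullable.
No further non-terminal can be added: every production for the remaining non-terminals contains a terminal or a non-nullable non-terminal.
Nullable = { 'A' }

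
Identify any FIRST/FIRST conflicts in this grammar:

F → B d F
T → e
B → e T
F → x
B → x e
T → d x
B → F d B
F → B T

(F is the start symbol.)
A FIRST/FIRST conflict occurs when two productions N → α and N → β for the same non-terminal have FIRST(α) ∩ FIRST(β) ≠ ∅ (with ε ∈ FIRST of a nullable right-hand side, so two nullable alternatives also conflict).

FIRST sets of the non-terminals at (or reachable through a nullable prefix from) the front of some alternative:
  FIRST(B) = { 'e', 'x' }
  FIRST(F) = { 'e', 'x' }

Productions for F:
  F → B d F: FIRST = { 'e', 'x' }
  F → x: FIRST = { 'x' }
  F → B T: FIRST = { 'e', 'x' }
Productions for T:
  T → e: FIRST = { 'e' }
  T → d x: FIRST = { 'd' }
Productions for B:
  B → e T: FIRST = { 'e' }
  B → x e: FIRST = { 'x' }
  B → F d B: FIRST = { 'e', 'x' }

Conflict for F: F → B d F and F → x
  Overlap: { 'x' }
Conflict for F: F → B d F and F → B T
  Overlap: { 'e', 'x' }
Conflict for F: F → x and F → B T
  Overlap: { 'x' }
Conflict for B: B → e T and B → F d B
  Overlap: { 'e' }
Conflict for B: B → x e and B → F d B
  Overlap: { 'x' }

Answer: Yes. F → B d F / F → x on { 'x' }; F → B d F / F → B T on { 'e', 'x' }; F → x / F → B T on { 'x' }; B → e T / B → F d B on { 'e' }; B → x e / B → F d B on { 'x' }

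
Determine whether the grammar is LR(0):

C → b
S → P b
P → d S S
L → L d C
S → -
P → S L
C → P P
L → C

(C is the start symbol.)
No. Shift-reduce conflict between [P → S L .] and [L → L . d C]

A grammar is LR(0) if no state in the canonical LR(0) collection has:
  - both a shift item (dot before a terminal) and a complete item (shift-reduce conflict), or
  - two or more complete items (reduce-reduce conflict; the accept item [C' → C .] counts as a complete item here).

Augment with C' → C and build the canonical LR(0) collection (I0 = CLOSURE({[C' → . C]}), then GOTO on every symbol after a dot until no new states appear). It has 16 states:
  I0: { [C → . P P], [C → . b], [C' → . C], [P → . S L], [P → . d S S], [S → . -], [S → . P b] }  — shift
  I1: { [S → - .] }  — reduce
  I2: { [C' → C .] }  — accept
  I3: { [C → P . P], [P → . S L], [P → . d S S], [S → . -], [S → . P b], [S → P . b] }  — shift
  I4: { [C → . P P], [C → . b], [L → . C], [L → . L d C], [P → . S L], [P → . d S S], [P → S . L], [S → . -], [S → . P b] }  — shift
  I5: { [C → b .] }  — reduce
  I6: { [P → . S L], [P → . d S S], [P → d . S S], [S → . -], [S → . P b] }  — shift
  I7: { [S → P . b] }  — shift
  I8: { [C → . P P], [C → . b], [L → . C], [L → . L d C], [P → . S L], [P → . d S S], [P → S . L], [P → d S . S], [S → . -], [S → . P b] }  — shift
  I9: { [L → C .] }  — reduce
  I10: { [L → L . d C], [P → S L .] }  — shift, reduce
  I11: { [C → . P P], [C → . b], [L → . C], [L → . L d C], [P → . S L], [P → . d S S], [P → S . L], [P → d S S .], [S → . -], [S → . P b] }  — shift, reduce
  I12: { [C → . P P], [C → . b], [L → L d . C], [P → . S L], [P → . d S S], [S → . -], [S → . P b] }  — shift
  I13: { [L → L d C .] }  — reduce
  I14: { [S → P b .] }  — reduce
  I15: { [C → P P .], [S → P . b] }  — shift, reduce

Conflict in state I10:
  Shift-reduce conflict between [P → S L .] and [L → L . d C]
So the grammar is NOT LR(0).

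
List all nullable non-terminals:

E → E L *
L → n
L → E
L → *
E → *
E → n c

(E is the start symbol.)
None

A non-terminal is nullable if it can derive ε (the empty string): either it has an ε-production, or it has a production whose right-hand side consists entirely of nullable non-terminals.

There are no ε-productions, so no non-terminal can derive ε.
No non-terminals are nullable.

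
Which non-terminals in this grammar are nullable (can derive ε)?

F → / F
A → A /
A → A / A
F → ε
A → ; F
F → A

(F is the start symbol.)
A non-terminal is nullable if it can derive ε (the empty string): either it has an ε-production, or it has a production whose right-hand side consists entirely of nullable non-terminals.

ε-productions: F → ε
So F is immediately nullable.
No further non-terminal can be added: every production for the remaining non-terminals contains a terminal or a non-nullable non-terminal.
Nullable = { 'F' }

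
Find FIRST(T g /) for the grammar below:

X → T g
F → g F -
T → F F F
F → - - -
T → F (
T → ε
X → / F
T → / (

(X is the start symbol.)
FIRST sets of the non-terminals involved (from the grammar, by fixed-point iteration):
  FIRST(T) = { '-', '/', 'g', ε }

To compute FIRST(T g /), process the symbols left to right:
Symbol T is a non-terminal. Add FIRST(T) \ {ε} = { '-', '/', 'g' }
T is nullable (ε ∈ FIRST(T)), continue to the next symbol.
Symbol g is a terminal. Add 'g' and stop.
FIRST(T g /) = { '-', '/', 'g' }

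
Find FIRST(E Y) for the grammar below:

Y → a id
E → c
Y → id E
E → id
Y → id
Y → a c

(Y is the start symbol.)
FIRST sets of the non-terminals involved (from the grammar, by fixed-point iteration):
  FIRST(E) = { 'c', 'id' }

To compute FIRST(E Y), process the symbols left to right:
Symbol E is a non-terminal. Add FIRST(E) \ {ε} = { 'c', 'id' }
E is not nullable (ε ∉ FIRST(E)), so stop here.
FIRST(E Y) = { 'c', 'id' }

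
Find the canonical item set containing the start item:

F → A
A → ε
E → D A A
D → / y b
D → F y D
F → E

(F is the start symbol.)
First, augment the grammar with F' → F
I₀ = CLOSURE({ [F' → . F] }):
  [F' → . F] has the dot before F: add [F → . A], [F → . E]
  [F → . A] has the dot before A: add [A → .]
  [F → . E] has the dot before E: add [E → . D A A]
  [E → . D A A] has the dot before D: add [D → . / y b], [D → . F y D]
No further items can be added.

I₀ = { [A → .], [D → . / y b], [D → . F y D], [E → . D A A], [F → . A], [F → . E], [F' → . F] }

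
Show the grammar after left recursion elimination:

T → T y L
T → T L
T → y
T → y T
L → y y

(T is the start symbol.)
T → y T'
T → y T T'
T' → y L T'
T' → L T'
T' → ε
L → y y

T is directly left-recursive. The standard transformation for
  A → A α₁ | ... | A α_m | β₁ | ... | β_n
is
  A  → β₁ A' | ... | β_n A'
  A' → α₁ A' | ... | α_m A' | ε

T → y becomes T → y T'
T → y T becomes T → y T T'
T → T y L becomes T' → y L T'
T → T L becomes T' → L T'
Add T' → ε

Productions for other non-terminals are unchanged:
  L → y y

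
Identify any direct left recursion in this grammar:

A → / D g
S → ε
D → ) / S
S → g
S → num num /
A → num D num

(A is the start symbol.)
No direct left recursion

A → / D g: starts with '/'
S → ε: starts with ε
D → ) / S: starts with ')'
S → g: starts with g
S → num num /: starts with num
A → num D num: starts with num

No direct left recursion found.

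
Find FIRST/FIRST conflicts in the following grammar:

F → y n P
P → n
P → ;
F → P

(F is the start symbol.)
A FIRST/FIRST conflict occurs when two productions N → α and N → β for the same non-terminal have FIRST(α) ∩ FIRST(β) ≠ ∅ (with ε ∈ FIRST of a nullable right-hand side, so two nullable alternatives also conflict).

FIRST sets of the non-terminals at (or reachable through a nullable prefix from) the front of some alternative:
  FIRST(P) = { ';', 'n' }

Productions for F:
  F → y n P: FIRST = { 'y' }
  F → P: FIRST = { ';', 'n' }
Productions for P:
  P → n: FIRST = { 'n' }
  P → ;: FIRST = { ';' }

All alternatives of each non-terminal have pairwise disjoint FIRST sets.

Answer: No FIRST/FIRST conflicts.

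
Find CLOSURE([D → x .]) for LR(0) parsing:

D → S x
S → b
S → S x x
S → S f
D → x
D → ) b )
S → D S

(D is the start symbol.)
Start with: [D → x .]
The dot is at the end, so nothing is added.

CLOSURE = { [D → x .] }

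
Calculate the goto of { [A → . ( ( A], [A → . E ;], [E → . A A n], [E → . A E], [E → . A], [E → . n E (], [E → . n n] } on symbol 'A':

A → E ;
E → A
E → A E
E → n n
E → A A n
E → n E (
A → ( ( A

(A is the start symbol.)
GOTO(I, 'A') = CLOSURE({ [A → αX.β] : [A → α.Xβ] ∈ I, X = 'A' })

Items with dot before 'A', with the dot advanced:
  [E → . A] → [E → A .]
  [E → . A A n] → [E → A . A n]
  [E → . A E] → [E → A . E]
Closure of the advanced items:
  [E → A . A n] has the dot before A: add [A → . E ;], [A → . ( ( A]
  [E → A . E] has the dot before E: add [E → . A], [E → . A E], [E → . n n], [E → . A A n], [E → . n E (]

GOTO = { [A → . ( ( A], [A → . E ;], [E → . A A n], [E → . A E], [E → . A], [E → . n E (], [E → . n n], [E → A . A n], [E → A . E], [E → A .] }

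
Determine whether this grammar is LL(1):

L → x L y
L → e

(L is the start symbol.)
Yes, the grammar is LL(1).

A grammar is LL(1) if for each non-terminal N with multiple productions, the predict sets of those productions are pairwise disjoint, where PREDICT(N → α) = (FIRST(α) \ {ε}) ∪ (FOLLOW(N) if α ⇒* ε).

For L:
  PREDICT(L → x L y) = { 'x' }
  PREDICT(L → e) = { 'e' }

All predict sets are disjoint. The grammar IS LL(1).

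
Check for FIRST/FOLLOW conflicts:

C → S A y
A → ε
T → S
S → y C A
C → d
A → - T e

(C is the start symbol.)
Yes. A → '-' T e with FOLLOW(A) on { '-' }

A FIRST/FOLLOW conflict occurs when a non-terminal N has a nullable alternative N → β (β ⇒* ε) and another alternative N → α with FIRST(α) ∩ FOLLOW(N) ≠ ∅: on such a lookahead the parser cannot decide between expanding α and letting N vanish via β.

Nullable non-terminals: A.

A: nullable alternative(s) A → ε; FOLLOW(A) = { '-', 'e', 'y' }
  A → ε: FIRST \ {ε} = { } — this is the only nullable alternative, skip
  A → - T e: FIRST \ {ε} = { '-' } — overlaps FOLLOW(A) on { '-' }: CONFLICT

C, S, T have no nullable alternative, so no FIRST/FOLLOW check is needed there.

So the grammar has 1 FIRST/FOLLOW conflict (marked CONFLICT above).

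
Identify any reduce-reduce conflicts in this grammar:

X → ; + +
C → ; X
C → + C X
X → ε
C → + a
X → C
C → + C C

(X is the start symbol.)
Yes — I11: [C → + C C .] vs [X → C .]

Augment with X' → X and build the canonical LR(0) collection (I0 = CLOSURE({[X' → . X]}), then GOTO on every symbol after a dot until no new states appear). It has 13 states:
  I0: { [C → . + C C], [C → . + C X], [C → . + a], [C → . ; X], [X → . ; + +], [X → . C], [X → .], [X' → . X] }  — shift, reduce
  I1: { [C → + . C C], [C → + . C X], [C → + . a], [C → . + C C], [C → . + C X], [C → . + a], [C → . ; X] }  — shift
  I2: { [C → . + C C], [C → . + C X], [C → . + a], [C → . ; X], [C → ; . X], [X → . ; + +], [X → . C], [X → .], [X → ; . + +] }  — shift, reduce
  I3: { [X → C .] }  — reduce
  I4: { [X' → X .] }  — accept
  I5: { [C → + . C C], [C → + . C X], [C → + . a], [C → . + C C], [C → . + C X], [C → . + a], [C → . ; X], [X → ; + . +] }  — shift
  I6: { [C → ; X .] }  — reduce
  I7: { [C → + . C C], [C → + . C X], [C → + . a], [C → . + C C], [C → . + C X], [C → . + a], [C → . ; X], [X → ; + + .] }  — shift, reduce
  I8: { [C → . + C C], [C → . + C X], [C → . + a], [C → . ; X], [C → ; . X], [X → . ; + +], [X → . C], [X → .] }  — shift, reduce
  I9: { [C → + C . C], [C → + C . X], [C → . + C C], [C → . + C X], [C → . + a], [C → . ; X], [X → . ; + +], [X → . C], [X → .] }  — shift, reduce
  I10: { [C → + a .] }  — reduce
  I11: { [C → + C C .], [X → C .] }  — 2 reduces
  I12: { [C → + C X .] }  — reduce

I11 contains complete items [C → + C C .], [X → C .] — reduce-reduce conflict.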